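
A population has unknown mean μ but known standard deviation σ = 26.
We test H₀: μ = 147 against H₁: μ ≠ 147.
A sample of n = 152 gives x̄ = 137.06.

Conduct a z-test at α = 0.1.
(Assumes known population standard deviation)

Standard error: SE = σ/√n = 26/√152 = 2.1089
z-statistic: z = (x̄ - μ₀)/SE = (137.06 - 147)/2.1089 = -4.7134
Critical value: ±1.645
p-value < 0.0001
Decision: reject H₀

Answer: z = -4.7134, reject H₀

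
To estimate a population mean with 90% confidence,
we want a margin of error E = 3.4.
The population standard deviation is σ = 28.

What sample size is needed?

z_0.05 = 1.645
n = (z×σ/E)² = (1.645×28/3.4)²
n = 183.5228
Round up: n = 184

Answer: n = 184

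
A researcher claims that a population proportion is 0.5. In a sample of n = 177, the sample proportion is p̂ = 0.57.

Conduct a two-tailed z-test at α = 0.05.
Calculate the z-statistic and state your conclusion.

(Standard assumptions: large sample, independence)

Answer: z = 1.8626, fail to reject H₀

Derivation:
H₀: p = 0.5, H₁: p ≠ 0.5
Standard error: SE = √(p₀(1-p₀)/n) = √(0.5×0.5/177) = 0.037582
z-statistic: z = (p̂ - p₀)/SE = (0.57 - 0.5)/0.037582 = 1.8626
Critical value: z_0.025 = ±1.960
p-value = 0.0625
Decision: fail to reject H₀ at α = 0.05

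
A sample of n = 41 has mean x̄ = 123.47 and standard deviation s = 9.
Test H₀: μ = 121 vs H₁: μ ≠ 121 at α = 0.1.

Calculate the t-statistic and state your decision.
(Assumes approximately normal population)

df = n - 1 = 40
SE = s/√n = 9/√41 = 1.4056
t = (x̄ - μ₀)/SE = (123.47 - 121)/1.4056 = 1.7573
Critical value: t_{0.05,40} = ±1.684
p-value ≈ 0.0865
Decision: reject H₀

Answer: t = 1.7573, reject H₀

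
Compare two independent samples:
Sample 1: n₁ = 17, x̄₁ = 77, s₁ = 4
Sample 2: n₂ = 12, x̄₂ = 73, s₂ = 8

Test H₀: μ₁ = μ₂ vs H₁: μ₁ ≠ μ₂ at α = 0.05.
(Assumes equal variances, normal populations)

Answer: t = 1.7792, fail to reject H₀

Derivation:
Pooled variance: s²_p = [16×4² + 11×8²]/(27) = 35.5556
s_p = 5.9629
SE = s_p×√(1/n₁ + 1/n₂) = 5.9629×√(1/17 + 1/12) = 2.2482
t = (x̄₁ - x̄₂)/SE = (77 - 73)/2.2482 = 1.7792
df = 27, t-critical = ±2.052
Decision: fail to reject H₀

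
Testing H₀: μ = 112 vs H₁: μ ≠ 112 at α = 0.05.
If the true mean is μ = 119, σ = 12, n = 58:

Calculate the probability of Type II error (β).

Answer: β ≈ 0.0065

Derivation:
SE = σ/√n = 12/√58 = 1.5757
Critical values: μ₀ ± z_0.025×SE = 112 ± 1.960×1.5757
Acceptance region: (108.9116, 115.0884)
Under H₁ (μ = 119): z_high = (115.0884 - 119)/1.5757 = -2.4825, z_low = (108.9116 - 119)/1.5757 = -6.4025
β = P(not reject | H₁) = Φ(-2.4825) - Φ(-6.4025) ≈ 0.0065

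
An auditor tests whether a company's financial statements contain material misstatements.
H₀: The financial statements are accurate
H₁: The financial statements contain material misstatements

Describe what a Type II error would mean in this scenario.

Answer: Failing to detect material misstatements that are actually present

Derivation:
A Type I error (probability α) occurs when we reject a true H₀.
A Type II error (probability β) occurs when we fail to reject a false H₀.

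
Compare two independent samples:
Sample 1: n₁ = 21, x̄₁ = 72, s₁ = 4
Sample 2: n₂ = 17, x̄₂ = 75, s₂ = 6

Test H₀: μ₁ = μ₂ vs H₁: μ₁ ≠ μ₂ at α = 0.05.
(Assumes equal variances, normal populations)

Pooled variance: s²_p = [20×4² + 16×6²]/(36) = 24.8889
s_p = 4.9889
SE = s_p×√(1/n₁ + 1/n₂) = 4.9889×√(1/21 + 1/17) = 1.6277
t = (x̄₁ - x̄₂)/SE = (72 - 75)/1.6277 = -1.8431
df = 36, t-critical = ±2.028
Decision: fail to reject H₀

Answer: t = -1.8431, fail to reject H₀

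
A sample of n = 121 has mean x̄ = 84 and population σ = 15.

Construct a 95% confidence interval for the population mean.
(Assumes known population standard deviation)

Answer: (81.3273, 86.6727)

Derivation:
Confidence level: 95%, α = 0.05
z_0.025 = 1.960
SE = σ/√n = 15/√121 = 1.3636
Margin of error = 1.960 × 1.3636 = 2.6727
CI: x̄ ± margin = 84 ± 2.6727
CI: (81.3273, 86.6727)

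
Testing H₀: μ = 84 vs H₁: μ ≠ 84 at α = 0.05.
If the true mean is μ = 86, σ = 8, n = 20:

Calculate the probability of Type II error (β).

SE = σ/√n = 8/√20 = 1.7889
Critical values: μ₀ ± z_0.025×SE = 84 ± 1.960×1.7889
Acceptance region: (80.4938, 87.5062)
Under H₁ (μ = 86): z_high = (87.5062 - 86)/1.7889 = 0.8420, z_low = (80.4938 - 86)/1.7889 = -3.0780
β = P(not reject | H₁) = Φ(0.8420) - Φ(-3.0780) ≈ 0.7991

Answer: β ≈ 0.7991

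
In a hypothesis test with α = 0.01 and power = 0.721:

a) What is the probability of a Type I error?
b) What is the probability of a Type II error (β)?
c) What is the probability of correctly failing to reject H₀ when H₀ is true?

Answer: a) 0.01, b) 0.279, c) 0.99

Derivation:
a) Type I error probability = α = 0.01
b) Power = P(reject H₀ | H₁ true) = 1 - β = 0.721, so Type II error probability = β = 1 - Power = 0.279
c) P(fail to reject H₀ | H₀ true) = 1 - α = 0.99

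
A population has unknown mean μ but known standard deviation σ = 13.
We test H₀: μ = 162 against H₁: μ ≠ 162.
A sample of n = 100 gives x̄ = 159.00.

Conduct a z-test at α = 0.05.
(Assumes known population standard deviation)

Answer: z = -2.3077, reject H₀

Derivation:
Standard error: SE = σ/√n = 13/√100 = 1.3000
z-statistic: z = (x̄ - μ₀)/SE = (159.00 - 162)/1.3000 = -2.3077
Critical value: ±1.960
p-value = 0.0210
Decision: reject H₀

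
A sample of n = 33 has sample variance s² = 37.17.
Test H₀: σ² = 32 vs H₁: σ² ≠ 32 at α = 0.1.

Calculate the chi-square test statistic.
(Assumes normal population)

Answer: χ² = 37.1700, fail to reject H₀

Derivation:
df = n - 1 = 32
χ² = (n-1)s²/σ₀² = 32×37.17/32 = 37.1700
Critical values: χ²_{0.95,32} = 20.072, χ²_{0.05,32} = 46.194
Rejection region: χ² < 20.072 or χ² > 46.194
Decision: fail to reject H₀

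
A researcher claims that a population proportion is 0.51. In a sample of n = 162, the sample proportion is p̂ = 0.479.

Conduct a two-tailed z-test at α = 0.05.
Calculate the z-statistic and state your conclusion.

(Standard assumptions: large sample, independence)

H₀: p = 0.51, H₁: p ≠ 0.51
Standard error: SE = √(p₀(1-p₀)/n) = √(0.51×0.49/162) = 0.039276
z-statistic: z = (p̂ - p₀)/SE = (0.479 - 0.51)/0.039276 = -0.7893
Critical value: z_0.025 = ±1.960
p-value = 0.4299
Decision: fail to reject H₀ at α = 0.05

Answer: z = -0.7893, fail to reject H₀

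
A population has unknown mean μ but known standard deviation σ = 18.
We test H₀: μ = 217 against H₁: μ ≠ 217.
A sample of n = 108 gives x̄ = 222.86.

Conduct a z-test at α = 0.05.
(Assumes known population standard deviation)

Answer: z = 3.3832, reject H₀

Derivation:
Standard error: SE = σ/√n = 18/√108 = 1.7321
z-statistic: z = (x̄ - μ₀)/SE = (222.86 - 217)/1.7321 = 3.3832
Critical value: ±1.960
p-value = 0.0007
Decision: reject H₀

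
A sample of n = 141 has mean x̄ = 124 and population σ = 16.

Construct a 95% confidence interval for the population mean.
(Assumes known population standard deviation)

Answer: (121.3591, 126.6409)

Derivation:
Confidence level: 95%, α = 0.05
z_0.025 = 1.960
SE = σ/√n = 16/√141 = 1.3474
Margin of error = 1.960 × 1.3474 = 2.6409
CI: x̄ ± margin = 124 ± 2.6409
CI: (121.3591, 126.6409)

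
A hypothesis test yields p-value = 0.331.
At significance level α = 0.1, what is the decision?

Compare p-value to α:
0.331 ≥ 0.1
Decision: fail to reject H₀

Answer: fail to reject H₀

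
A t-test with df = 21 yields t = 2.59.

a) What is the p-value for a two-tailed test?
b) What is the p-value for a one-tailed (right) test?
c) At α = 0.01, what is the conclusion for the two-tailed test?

Using t-distribution with df = 21:
a) Two-tailed: p = 2×P(T > 2.59) = 0.0171
b) One-tailed: p = P(T > 2.59) = 0.0085
c) 0.0171 ≥ 0.01, fail to reject H₀

Answer: a) 0.0171, b) 0.0085, c) fail to reject H₀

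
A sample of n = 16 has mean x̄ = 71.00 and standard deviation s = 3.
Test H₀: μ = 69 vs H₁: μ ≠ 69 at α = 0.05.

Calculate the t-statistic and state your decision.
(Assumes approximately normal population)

Answer: t = 2.6667, reject H₀

Derivation:
df = n - 1 = 15
SE = s/√n = 3/√16 = 0.7500
t = (x̄ - μ₀)/SE = (71.00 - 69)/0.7500 = 2.6667
Critical value: t_{0.025,15} = ±2.131
p-value ≈ 0.0176
Decision: reject H₀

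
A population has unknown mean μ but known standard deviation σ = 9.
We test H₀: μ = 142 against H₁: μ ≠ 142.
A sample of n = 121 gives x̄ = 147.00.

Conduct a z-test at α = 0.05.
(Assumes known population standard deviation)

Standard error: SE = σ/√n = 9/√121 = 0.8182
z-statistic: z = (x̄ - μ₀)/SE = (147.00 - 142)/0.8182 = 6.1110
Critical value: ±1.960
p-value < 0.0001
Decision: reject H₀

Answer: z = 6.1110, reject H₀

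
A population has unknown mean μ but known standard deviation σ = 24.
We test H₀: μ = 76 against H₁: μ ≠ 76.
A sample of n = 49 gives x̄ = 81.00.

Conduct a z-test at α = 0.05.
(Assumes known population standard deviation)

Answer: z = 1.4583, fail to reject H₀

Derivation:
Standard error: SE = σ/√n = 24/√49 = 3.4286
z-statistic: z = (x̄ - μ₀)/SE = (81.00 - 76)/3.4286 = 1.4583
Critical value: ±1.960
p-value = 0.1448
Decision: fail to reject H₀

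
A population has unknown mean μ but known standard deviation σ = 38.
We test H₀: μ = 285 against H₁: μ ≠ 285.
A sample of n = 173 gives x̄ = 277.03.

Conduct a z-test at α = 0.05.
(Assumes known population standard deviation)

Answer: z = -2.7586, reject H₀

Derivation:
Standard error: SE = σ/√n = 38/√173 = 2.8891
z-statistic: z = (x̄ - μ₀)/SE = (277.03 - 285)/2.8891 = -2.7586
Critical value: ±1.960
p-value = 0.0058
Decision: reject H₀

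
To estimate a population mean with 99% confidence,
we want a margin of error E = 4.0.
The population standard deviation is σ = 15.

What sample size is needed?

Answer: n = 94

Derivation:
z_0.005 = 2.576
n = (z×σ/E)² = (2.576×15/4.0)²
n = 93.3156
Round up: n = 94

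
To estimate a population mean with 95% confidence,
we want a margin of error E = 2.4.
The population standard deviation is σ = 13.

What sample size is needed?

Answer: n = 113

Derivation:
z_0.025 = 1.960
n = (z×σ/E)² = (1.960×13/2.4)²
n = 112.7136
Round up: n = 113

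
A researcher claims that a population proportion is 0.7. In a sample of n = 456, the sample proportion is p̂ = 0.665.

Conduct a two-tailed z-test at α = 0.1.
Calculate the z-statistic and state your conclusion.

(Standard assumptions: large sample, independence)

Answer: z = -1.6309, fail to reject H₀

Derivation:
H₀: p = 0.7, H₁: p ≠ 0.7
Standard error: SE = √(p₀(1-p₀)/n) = √(0.7×0.3/456) = 0.021460
z-statistic: z = (p̂ - p₀)/SE = (0.665 - 0.7)/0.021460 = -1.6309
Critical value: z_0.05 = ±1.645
p-value = 0.1029
Decision: fail to reject H₀ at α = 0.1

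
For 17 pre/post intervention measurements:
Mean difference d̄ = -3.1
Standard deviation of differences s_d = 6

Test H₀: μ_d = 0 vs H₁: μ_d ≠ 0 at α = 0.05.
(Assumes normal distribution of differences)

Answer: t = -2.1303, reject H₀

Derivation:
df = n - 1 = 16
SE = s_d/√n = 6/√17 = 1.4552
t = d̄/SE = -3.1/1.4552 = -2.1303
Critical value: t_{0.025,16} = ±2.120
p-value ≈ 0.0490
Decision: reject H₀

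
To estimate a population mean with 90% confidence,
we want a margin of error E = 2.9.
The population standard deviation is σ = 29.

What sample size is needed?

z_0.05 = 1.645
n = (z×σ/E)² = (1.645×29/2.9)²
n = 270.6025
Round up: n = 271

Answer: n = 271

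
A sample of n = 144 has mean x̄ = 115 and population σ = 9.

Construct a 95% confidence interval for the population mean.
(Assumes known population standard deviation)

Confidence level: 95%, α = 0.05
z_0.025 = 1.960
SE = σ/√n = 9/√144 = 0.7500
Margin of error = 1.960 × 0.7500 = 1.4700
CI: x̄ ± margin = 115 ± 1.4700
CI: (113.5300, 116.4700)

Answer: (113.5300, 116.4700)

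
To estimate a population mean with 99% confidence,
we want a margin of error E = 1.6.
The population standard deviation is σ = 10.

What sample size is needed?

Answer: n = 260

Derivation:
z_0.005 = 2.576
n = (z×σ/E)² = (2.576×10/1.6)²
n = 259.2100
Round up: n = 260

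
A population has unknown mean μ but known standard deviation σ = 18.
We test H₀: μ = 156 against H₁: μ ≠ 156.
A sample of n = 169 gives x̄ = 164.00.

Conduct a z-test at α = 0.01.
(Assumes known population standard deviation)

Standard error: SE = σ/√n = 18/√169 = 1.3846
z-statistic: z = (x̄ - μ₀)/SE = (164.00 - 156)/1.3846 = 5.7778
Critical value: ±2.576
p-value < 0.0001
Decision: reject H₀

Answer: z = 5.7778, reject H₀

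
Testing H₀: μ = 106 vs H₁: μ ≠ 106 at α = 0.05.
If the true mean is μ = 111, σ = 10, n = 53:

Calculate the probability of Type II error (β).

Answer: β ≈ 0.0465

Derivation:
SE = σ/√n = 10/√53 = 1.3736
Critical values: μ₀ ± z_0.025×SE = 106 ± 1.960×1.3736
Acceptance region: (103.3077, 108.6923)
Under H₁ (μ = 111): z_high = (108.6923 - 111)/1.3736 = -1.6800, z_low = (103.3077 - 111)/1.3736 = -5.6001
β = P(not reject | H₁) = Φ(-1.6800) - Φ(-5.6001) ≈ 0.0465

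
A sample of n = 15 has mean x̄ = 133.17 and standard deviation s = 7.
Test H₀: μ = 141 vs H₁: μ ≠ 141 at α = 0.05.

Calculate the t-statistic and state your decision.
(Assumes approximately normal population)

df = n - 1 = 14
SE = s/√n = 7/√15 = 1.8074
t = (x̄ - μ₀)/SE = (133.17 - 141)/1.8074 = -4.3322
Critical value: t_{0.025,14} = ±2.145
p-value ≈ 0.0007
Decision: reject H₀

Answer: t = -4.3322, reject H₀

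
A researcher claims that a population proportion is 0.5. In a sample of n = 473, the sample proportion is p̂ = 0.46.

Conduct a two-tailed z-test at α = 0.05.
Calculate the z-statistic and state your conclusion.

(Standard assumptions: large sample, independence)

H₀: p = 0.5, H₁: p ≠ 0.5
Standard error: SE = √(p₀(1-p₀)/n) = √(0.5×0.5/473) = 0.022990
z-statistic: z = (p̂ - p₀)/SE = (0.46 - 0.5)/0.022990 = -1.7399
Critical value: z_0.025 = ±1.960
p-value = 0.0819
Decision: fail to reject H₀ at α = 0.05

Answer: z = -1.7399, fail to reject H₀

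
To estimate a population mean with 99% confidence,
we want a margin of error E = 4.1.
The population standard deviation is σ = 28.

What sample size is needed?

z_0.005 = 2.576
n = (z×σ/E)² = (2.576×28/4.1)²
n = 309.4853
Round up: n = 310

Answer: n = 310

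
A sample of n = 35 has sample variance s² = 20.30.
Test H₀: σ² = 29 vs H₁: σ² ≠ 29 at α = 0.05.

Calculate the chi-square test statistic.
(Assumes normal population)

Answer: χ² = 23.8000, fail to reject H₀

Derivation:
df = n - 1 = 34
χ² = (n-1)s²/σ₀² = 34×20.30/29 = 23.8000
Critical values: χ²_{0.975,34} = 19.806, χ²_{0.025,34} = 51.966
Rejection region: χ² < 19.806 or χ² > 51.966
Decision: fail to reject H₀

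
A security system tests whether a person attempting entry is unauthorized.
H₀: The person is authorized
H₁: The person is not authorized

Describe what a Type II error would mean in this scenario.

Answer: Granting entry to an unauthorized person

Derivation:
A Type I error (probability α) occurs when we reject a true H₀.
A Type II error (probability β) occurs when we fail to reject a false H₀.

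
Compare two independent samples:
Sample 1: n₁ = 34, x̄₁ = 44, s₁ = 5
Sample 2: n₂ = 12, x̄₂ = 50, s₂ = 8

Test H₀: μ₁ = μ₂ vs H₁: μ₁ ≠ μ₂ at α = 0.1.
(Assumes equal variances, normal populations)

Pooled variance: s²_p = [33×5² + 11×8²]/(44) = 34.7500
s_p = 5.8949
SE = s_p×√(1/n₁ + 1/n₂) = 5.8949×√(1/34 + 1/12) = 1.9794
t = (x̄₁ - x̄₂)/SE = (44 - 50)/1.9794 = -3.0312
df = 44, t-critical = ±1.680
Decision: reject H₀

Answer: t = -3.0312, reject H₀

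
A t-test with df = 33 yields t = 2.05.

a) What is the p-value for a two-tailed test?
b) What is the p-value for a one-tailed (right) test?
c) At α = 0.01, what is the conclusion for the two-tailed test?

Answer: a) 0.0484, b) 0.0242, c) fail to reject H₀

Derivation:
Using t-distribution with df = 33:
a) Two-tailed: p = 2×P(T > 2.05) = 0.0484
b) One-tailed: p = P(T > 2.05) = 0.0242
c) 0.0484 ≥ 0.01, fail to reject H₀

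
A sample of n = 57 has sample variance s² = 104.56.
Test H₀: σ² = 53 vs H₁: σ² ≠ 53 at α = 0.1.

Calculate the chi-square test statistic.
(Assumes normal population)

Answer: χ² = 110.4785, reject H₀

Derivation:
df = n - 1 = 56
χ² = (n-1)s²/σ₀² = 56×104.56/53 = 110.4785
Critical values: χ²_{0.95,56} = 39.801, χ²_{0.05,56} = 74.468
Rejection region: χ² < 39.801 or χ² > 74.468
Decision: reject H₀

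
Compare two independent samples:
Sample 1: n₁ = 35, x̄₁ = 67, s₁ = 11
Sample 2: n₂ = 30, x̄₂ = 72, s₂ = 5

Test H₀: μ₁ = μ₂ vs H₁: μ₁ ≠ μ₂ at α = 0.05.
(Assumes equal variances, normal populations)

Answer: t = -2.2929, reject H₀

Derivation:
Pooled variance: s²_p = [34×11² + 29×5²]/(63) = 76.8095
s_p = 8.7641
SE = s_p×√(1/n₁ + 1/n₂) = 8.7641×√(1/35 + 1/30) = 2.1806
t = (x̄₁ - x̄₂)/SE = (67 - 72)/2.1806 = -2.2929
df = 63, t-critical = ±1.998
Decision: reject H₀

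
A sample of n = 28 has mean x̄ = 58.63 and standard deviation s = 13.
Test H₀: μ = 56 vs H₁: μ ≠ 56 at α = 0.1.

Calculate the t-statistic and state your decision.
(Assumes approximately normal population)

df = n - 1 = 27
SE = s/√n = 13/√28 = 2.4568
t = (x̄ - μ₀)/SE = (58.63 - 56)/2.4568 = 1.0705
Critical value: t_{0.05,27} = ±1.703
p-value ≈ 0.2939
Decision: fail to reject H₀

Answer: t = 1.0705, fail to reject H₀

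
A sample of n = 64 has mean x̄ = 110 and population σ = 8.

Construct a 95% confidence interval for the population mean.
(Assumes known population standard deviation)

Answer: (108.0400, 111.9600)

Derivation:
Confidence level: 95%, α = 0.05
z_0.025 = 1.960
SE = σ/√n = 8/√64 = 1.0000
Margin of error = 1.960 × 1.0000 = 1.9600
CI: x̄ ± margin = 110 ± 1.9600
CI: (108.0400, 111.9600)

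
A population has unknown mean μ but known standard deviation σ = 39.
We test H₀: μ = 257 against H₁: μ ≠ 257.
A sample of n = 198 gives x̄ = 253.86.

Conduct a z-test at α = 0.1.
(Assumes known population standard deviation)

Standard error: SE = σ/√n = 39/√198 = 2.7716
z-statistic: z = (x̄ - μ₀)/SE = (253.86 - 257)/2.7716 = -1.1329
Critical value: ±1.645
p-value = 0.2573
Decision: fail to reject H₀

Answer: z = -1.1329, fail to reject H₀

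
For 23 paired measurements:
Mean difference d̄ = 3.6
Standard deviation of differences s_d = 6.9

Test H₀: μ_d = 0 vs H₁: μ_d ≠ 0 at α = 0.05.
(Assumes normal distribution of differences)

Answer: t = 2.5023, reject H₀

Derivation:
df = n - 1 = 22
SE = s_d/√n = 6.9/√23 = 1.4387
t = d̄/SE = 3.6/1.4387 = 2.5023
Critical value: t_{0.025,22} = ±2.074
p-value ≈ 0.0203
Decision: reject H₀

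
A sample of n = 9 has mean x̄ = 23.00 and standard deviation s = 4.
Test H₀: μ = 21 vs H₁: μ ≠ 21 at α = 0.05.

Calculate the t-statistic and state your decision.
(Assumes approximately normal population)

Answer: t = 1.5000, fail to reject H₀

Derivation:
df = n - 1 = 8
SE = s/√n = 4/√9 = 1.3333
t = (x̄ - μ₀)/SE = (23.00 - 21)/1.3333 = 1.5000
Critical value: t_{0.025,8} = ±2.306
p-value ≈ 0.1720
Decision: fail to reject H₀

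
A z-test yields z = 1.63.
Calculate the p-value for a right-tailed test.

Answer: p-value ≈ 0.0516

Derivation:
For z = 1.63:
p = P(Z > 1.63) = 1 - Φ(1.63) = 0.0516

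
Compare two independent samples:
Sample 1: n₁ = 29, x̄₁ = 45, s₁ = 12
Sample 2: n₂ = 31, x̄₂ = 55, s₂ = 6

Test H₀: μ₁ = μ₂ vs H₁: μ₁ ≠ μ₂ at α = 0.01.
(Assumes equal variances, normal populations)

Answer: t = -4.1230, reject H₀

Derivation:
Pooled variance: s²_p = [28×12² + 30×6²]/(58) = 88.1379
s_p = 9.3882
SE = s_p×√(1/n₁ + 1/n₂) = 9.3882×√(1/29 + 1/31) = 2.4254
t = (x̄₁ - x̄₂)/SE = (45 - 55)/2.4254 = -4.1230
df = 58, t-critical = ±2.663
Decision: reject H₀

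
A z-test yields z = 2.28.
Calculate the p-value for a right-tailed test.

For z = 2.28:
p = P(Z > 2.28) = 1 - Φ(2.28) = 0.0113

Answer: p-value ≈ 0.0113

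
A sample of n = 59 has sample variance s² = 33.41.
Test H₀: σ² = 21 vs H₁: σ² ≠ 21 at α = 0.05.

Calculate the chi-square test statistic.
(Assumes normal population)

df = n - 1 = 58
χ² = (n-1)s²/σ₀² = 58×33.41/21 = 92.2752
Critical values: χ²_{0.975,58} = 38.844, χ²_{0.025,58} = 80.936
Rejection region: χ² < 38.844 or χ² > 80.936
Decision: reject H₀

Answer: χ² = 92.2752, reject H₀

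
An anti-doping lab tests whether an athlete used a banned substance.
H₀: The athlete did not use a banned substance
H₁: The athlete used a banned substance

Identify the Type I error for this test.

A Type I error (probability α) occurs when we reject a true H₀.
A Type II error (probability β) occurs when we fail to reject a false H₀.

Answer: Falsely accusing a clean athlete of doping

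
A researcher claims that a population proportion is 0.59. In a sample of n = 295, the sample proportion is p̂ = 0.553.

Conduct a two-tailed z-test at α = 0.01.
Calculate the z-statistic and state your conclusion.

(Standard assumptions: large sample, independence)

Answer: z = -1.2921, fail to reject H₀

Derivation:
H₀: p = 0.59, H₁: p ≠ 0.59
Standard error: SE = √(p₀(1-p₀)/n) = √(0.59×0.41/295) = 0.028636
z-statistic: z = (p̂ - p₀)/SE = (0.553 - 0.59)/0.028636 = -1.2921
Critical value: z_0.005 = ±2.576
p-value = 0.1963
Decision: fail to reject H₀ at α = 0.01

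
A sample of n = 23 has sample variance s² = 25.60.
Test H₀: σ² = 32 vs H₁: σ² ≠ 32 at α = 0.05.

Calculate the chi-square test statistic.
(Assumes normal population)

Answer: χ² = 17.6000, fail to reject H₀

Derivation:
df = n - 1 = 22
χ² = (n-1)s²/σ₀² = 22×25.60/32 = 17.6000
Critical values: χ²_{0.975,22} = 10.982, χ²_{0.025,22} = 36.781
Rejection region: χ² < 10.982 or χ² > 36.781
Decision: fail to reject H₀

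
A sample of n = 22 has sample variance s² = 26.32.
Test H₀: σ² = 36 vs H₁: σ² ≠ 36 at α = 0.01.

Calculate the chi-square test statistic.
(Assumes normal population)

Answer: χ² = 15.3533, fail to reject H₀

Derivation:
df = n - 1 = 21
χ² = (n-1)s²/σ₀² = 21×26.32/36 = 15.3533
Critical values: χ²_{0.995,21} = 8.034, χ²_{0.005,21} = 41.401
Rejection region: χ² < 8.034 or χ² > 41.401
Decision: fail to reject H₀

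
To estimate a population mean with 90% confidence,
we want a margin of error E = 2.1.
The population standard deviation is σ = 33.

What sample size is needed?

z_0.05 = 1.645
n = (z×σ/E)² = (1.645×33/2.1)²
n = 668.2225
Round up: n = 669

Answer: n = 669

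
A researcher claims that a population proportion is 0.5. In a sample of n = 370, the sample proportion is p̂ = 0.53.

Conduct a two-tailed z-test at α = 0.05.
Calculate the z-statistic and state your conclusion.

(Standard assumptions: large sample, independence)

H₀: p = 0.5, H₁: p ≠ 0.5
Standard error: SE = √(p₀(1-p₀)/n) = √(0.5×0.5/370) = 0.025994
z-statistic: z = (p̂ - p₀)/SE = (0.53 - 0.5)/0.025994 = 1.1541
Critical value: z_0.025 = ±1.960
p-value = 0.2485
Decision: fail to reject H₀ at α = 0.05

Answer: z = 1.1541, fail to reject H₀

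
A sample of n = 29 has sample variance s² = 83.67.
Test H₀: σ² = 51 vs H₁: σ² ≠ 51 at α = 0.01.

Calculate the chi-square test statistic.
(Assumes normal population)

Answer: χ² = 45.9365, fail to reject H₀

Derivation:
df = n - 1 = 28
χ² = (n-1)s²/σ₀² = 28×83.67/51 = 45.9365
Critical values: χ²_{0.995,28} = 12.461, χ²_{0.005,28} = 50.993
Rejection region: χ² < 12.461 or χ² > 50.993
Decision: fail to reject H₀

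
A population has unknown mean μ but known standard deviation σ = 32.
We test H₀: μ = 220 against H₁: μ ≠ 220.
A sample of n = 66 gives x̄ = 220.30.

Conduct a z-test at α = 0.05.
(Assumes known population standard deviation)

Answer: z = 0.0762, fail to reject H₀

Derivation:
Standard error: SE = σ/√n = 32/√66 = 3.9389
z-statistic: z = (x̄ - μ₀)/SE = (220.30 - 220)/3.9389 = 0.0762
Critical value: ±1.960
p-value = 0.9393
Decision: fail to reject H₀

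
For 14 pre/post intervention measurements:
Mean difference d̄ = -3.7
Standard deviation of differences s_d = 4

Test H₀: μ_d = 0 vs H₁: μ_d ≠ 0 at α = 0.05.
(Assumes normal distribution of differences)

df = n - 1 = 13
SE = s_d/√n = 4/√14 = 1.0690
t = d̄/SE = -3.7/1.0690 = -3.4612
Critical value: t_{0.025,13} = ±2.160
p-value ≈ 0.0042
Decision: reject H₀

Answer: t = -3.4612, reject H₀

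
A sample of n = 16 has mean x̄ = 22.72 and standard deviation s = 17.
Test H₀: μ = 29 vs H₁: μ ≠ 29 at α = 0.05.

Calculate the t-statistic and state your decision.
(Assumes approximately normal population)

Answer: t = -1.4776, fail to reject H₀

Derivation:
df = n - 1 = 15
SE = s/√n = 17/√16 = 4.2500
t = (x̄ - μ₀)/SE = (22.72 - 29)/4.2500 = -1.4776
Critical value: t_{0.025,15} = ±2.131
p-value ≈ 0.1602
Decision: fail to reject H₀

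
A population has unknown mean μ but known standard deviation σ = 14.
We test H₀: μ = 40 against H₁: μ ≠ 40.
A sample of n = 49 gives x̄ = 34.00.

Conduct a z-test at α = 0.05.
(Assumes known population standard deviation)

Answer: z = -3.0000, reject H₀

Derivation:
Standard error: SE = σ/√n = 14/√49 = 2.0000
z-statistic: z = (x̄ - μ₀)/SE = (34.00 - 40)/2.0000 = -3.0000
Critical value: ±1.960
p-value = 0.0027
Decision: reject H₀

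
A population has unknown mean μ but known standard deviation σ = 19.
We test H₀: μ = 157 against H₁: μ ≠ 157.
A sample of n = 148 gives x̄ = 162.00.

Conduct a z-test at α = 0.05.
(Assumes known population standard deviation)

Standard error: SE = σ/√n = 19/√148 = 1.5618
z-statistic: z = (x̄ - μ₀)/SE = (162.00 - 157)/1.5618 = 3.2014
Critical value: ±1.960
p-value = 0.0014
Decision: reject H₀

Answer: z = 3.2014, reject H₀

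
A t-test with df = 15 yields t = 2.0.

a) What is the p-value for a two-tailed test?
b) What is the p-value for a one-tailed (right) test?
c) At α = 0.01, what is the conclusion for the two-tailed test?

Using t-distribution with df = 15:
a) Two-tailed: p = 2×P(T > 2.0) = 0.0639
b) One-tailed: p = P(T > 2.0) = 0.0320
c) 0.0639 ≥ 0.01, fail to reject H₀

Answer: a) 0.0639, b) 0.0320, c) fail to reject H₀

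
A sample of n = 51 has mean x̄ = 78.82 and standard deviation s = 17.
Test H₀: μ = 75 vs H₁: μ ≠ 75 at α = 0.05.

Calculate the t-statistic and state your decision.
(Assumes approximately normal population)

df = n - 1 = 50
SE = s/√n = 17/√51 = 2.3805
t = (x̄ - μ₀)/SE = (78.82 - 75)/2.3805 = 1.6047
Critical value: t_{0.025,50} = ±2.009
p-value ≈ 0.1149
Decision: fail to reject H₀

Answer: t = 1.6047, fail to reject H₀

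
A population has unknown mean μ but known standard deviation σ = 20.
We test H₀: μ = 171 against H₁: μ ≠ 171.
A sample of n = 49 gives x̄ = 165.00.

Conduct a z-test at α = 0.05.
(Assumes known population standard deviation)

Answer: z = -2.1000, reject H₀

Derivation:
Standard error: SE = σ/√n = 20/√49 = 2.8571
z-statistic: z = (x̄ - μ₀)/SE = (165.00 - 171)/2.8571 = -2.1000
Critical value: ±1.960
p-value = 0.0357
Decision: reject H₀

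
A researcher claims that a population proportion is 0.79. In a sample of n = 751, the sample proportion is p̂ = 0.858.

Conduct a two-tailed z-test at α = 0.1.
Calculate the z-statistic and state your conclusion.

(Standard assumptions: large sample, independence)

H₀: p = 0.79, H₁: p ≠ 0.79
Standard error: SE = √(p₀(1-p₀)/n) = √(0.79×0.21/751) = 0.014863
z-statistic: z = (p̂ - p₀)/SE = (0.858 - 0.79)/0.014863 = 4.5751
Critical value: z_0.05 = ±1.645
p-value < 0.0001
Decision: reject H₀ at α = 0.1

Answer: z = 4.5751, reject H₀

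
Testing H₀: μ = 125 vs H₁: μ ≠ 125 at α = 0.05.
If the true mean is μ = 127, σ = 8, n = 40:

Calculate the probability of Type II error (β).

Answer: β ≈ 0.6474

Derivation:
SE = σ/√n = 8/√40 = 1.2649
Critical values: μ₀ ± z_0.025×SE = 125 ± 1.960×1.2649
Acceptance region: (122.5208, 127.4792)
Under H₁ (μ = 127): z_high = (127.4792 - 127)/1.2649 = 0.3788, z_low = (122.5208 - 127)/1.2649 = -3.5411
β = P(not reject | H₁) = Φ(0.3788) - Φ(-3.5411) ≈ 0.6474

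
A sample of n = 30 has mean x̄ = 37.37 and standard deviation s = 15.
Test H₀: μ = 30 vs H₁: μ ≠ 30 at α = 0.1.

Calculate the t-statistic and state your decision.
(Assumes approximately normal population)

Answer: t = 2.6912, reject H₀

Derivation:
df = n - 1 = 29
SE = s/√n = 15/√30 = 2.7386
t = (x̄ - μ₀)/SE = (37.37 - 30)/2.7386 = 2.6912
Critical value: t_{0.05,29} = ±1.699
p-value ≈ 0.0117
Decision: reject H₀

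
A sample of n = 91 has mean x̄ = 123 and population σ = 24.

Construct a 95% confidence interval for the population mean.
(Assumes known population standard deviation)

Confidence level: 95%, α = 0.05
z_0.025 = 1.960
SE = σ/√n = 24/√91 = 2.5159
Margin of error = 1.960 × 2.5159 = 4.9312
CI: x̄ ± margin = 123 ± 4.9312
CI: (118.0688, 127.9312)

Answer: (118.0688, 127.9312)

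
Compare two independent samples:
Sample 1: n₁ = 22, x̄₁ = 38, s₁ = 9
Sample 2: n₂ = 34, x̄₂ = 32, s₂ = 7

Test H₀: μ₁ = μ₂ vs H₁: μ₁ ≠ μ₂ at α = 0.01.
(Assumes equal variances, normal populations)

Answer: t = 2.7975, reject H₀

Derivation:
Pooled variance: s²_p = [21×9² + 33×7²]/(54) = 61.4444
s_p = 7.8386
SE = s_p×√(1/n₁ + 1/n₂) = 7.8386×√(1/22 + 1/34) = 2.1448
t = (x̄₁ - x̄₂)/SE = (38 - 32)/2.1448 = 2.7975
df = 54, t-critical = ±2.670
Decision: reject H₀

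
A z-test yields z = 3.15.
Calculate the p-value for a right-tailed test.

For z = 3.15:
p = P(Z > 3.15) = 1 - Φ(3.15) = 0.0008

Answer: p-value ≈ 0.0008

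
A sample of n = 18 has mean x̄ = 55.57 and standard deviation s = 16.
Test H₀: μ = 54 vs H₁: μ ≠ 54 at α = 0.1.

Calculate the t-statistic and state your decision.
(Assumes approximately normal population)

Answer: t = 0.4163, fail to reject H₀

Derivation:
df = n - 1 = 17
SE = s/√n = 16/√18 = 3.7712
t = (x̄ - μ₀)/SE = (55.57 - 54)/3.7712 = 0.4163
Critical value: t_{0.05,17} = ±1.740
p-value ≈ 0.6824
Decision: fail to reject H₀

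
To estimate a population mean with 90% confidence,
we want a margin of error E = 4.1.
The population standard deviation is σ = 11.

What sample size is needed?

z_0.05 = 1.645
n = (z×σ/E)² = (1.645×11/4.1)²
n = 19.4782
Round up: n = 20

Answer: n = 20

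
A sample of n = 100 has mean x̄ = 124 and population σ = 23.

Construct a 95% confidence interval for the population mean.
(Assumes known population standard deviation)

Answer: (119.4920, 128.5080)

Derivation:
Confidence level: 95%, α = 0.05
z_0.025 = 1.960
SE = σ/√n = 23/√100 = 2.3000
Margin of error = 1.960 × 2.3000 = 4.5080
CI: x̄ ± margin = 124 ± 4.5080
CI: (119.4920, 128.5080)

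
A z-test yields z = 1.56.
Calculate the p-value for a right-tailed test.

Answer: p-value ≈ 0.0594

Derivation:
For z = 1.56:
p = P(Z > 1.56) = 1 - Φ(1.56) = 0.0594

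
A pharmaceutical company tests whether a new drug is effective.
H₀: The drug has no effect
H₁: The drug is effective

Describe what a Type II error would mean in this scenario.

Answer: Failing to detect the drug's effect when it actually works

Derivation:
Type I error (α): Rejecting H₀ when H₀ is true
Type II error (β): Failing to reject H₀ when H₁ is true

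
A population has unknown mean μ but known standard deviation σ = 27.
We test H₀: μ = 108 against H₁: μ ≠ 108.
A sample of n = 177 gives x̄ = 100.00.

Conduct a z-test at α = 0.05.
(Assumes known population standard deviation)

Answer: z = -3.9421, reject H₀

Derivation:
Standard error: SE = σ/√n = 27/√177 = 2.0294
z-statistic: z = (x̄ - μ₀)/SE = (100.00 - 108)/2.0294 = -3.9421
Critical value: ±1.960
p-value = 0.0001
Decision: reject H₀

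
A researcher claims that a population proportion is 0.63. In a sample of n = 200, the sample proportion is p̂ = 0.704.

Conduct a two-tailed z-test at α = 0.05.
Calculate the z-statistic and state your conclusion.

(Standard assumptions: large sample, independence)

Answer: z = 2.1676, reject H₀

Derivation:
H₀: p = 0.63, H₁: p ≠ 0.63
Standard error: SE = √(p₀(1-p₀)/n) = √(0.63×0.37/200) = 0.034139
z-statistic: z = (p̂ - p₀)/SE = (0.704 - 0.63)/0.034139 = 2.1676
Critical value: z_0.025 = ±1.960
p-value = 0.0302
Decision: reject H₀ at α = 0.05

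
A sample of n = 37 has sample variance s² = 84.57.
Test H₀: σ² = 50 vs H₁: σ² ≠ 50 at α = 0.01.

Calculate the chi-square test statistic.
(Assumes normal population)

Answer: χ² = 60.8904, fail to reject H₀

Derivation:
df = n - 1 = 36
χ² = (n-1)s²/σ₀² = 36×84.57/50 = 60.8904
Critical values: χ²_{0.995,36} = 17.887, χ²_{0.005,36} = 61.581
Rejection region: χ² < 17.887 or χ² > 61.581
Decision: fail to reject H₀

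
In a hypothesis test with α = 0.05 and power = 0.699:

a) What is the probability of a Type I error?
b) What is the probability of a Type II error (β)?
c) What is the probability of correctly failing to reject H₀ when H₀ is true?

a) Type I error probability = α = 0.05
b) Power = P(reject H₀ | H₁ true) = 1 - β = 0.699, so Type II error probability = β = 1 - Power = 0.301
c) P(fail to reject H₀ | H₀ true) = 1 - α = 0.95

Answer: a) 0.05, b) 0.301, c) 0.95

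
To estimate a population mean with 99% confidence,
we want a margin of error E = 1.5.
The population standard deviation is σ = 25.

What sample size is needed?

Answer: n = 1844

Derivation:
z_0.005 = 2.576
n = (z×σ/E)² = (2.576×25/1.5)²
n = 1843.2711
Round up: n = 1844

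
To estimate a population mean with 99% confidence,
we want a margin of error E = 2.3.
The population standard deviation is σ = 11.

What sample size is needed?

z_0.005 = 2.576
n = (z×σ/E)² = (2.576×11/2.3)²
n = 151.7824
Round up: n = 152

Answer: n = 152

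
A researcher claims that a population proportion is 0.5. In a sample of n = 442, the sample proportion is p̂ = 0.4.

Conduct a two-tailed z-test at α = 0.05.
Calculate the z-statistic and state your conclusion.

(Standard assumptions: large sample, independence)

H₀: p = 0.5, H₁: p ≠ 0.5
Standard error: SE = √(p₀(1-p₀)/n) = √(0.5×0.5/442) = 0.023783
z-statistic: z = (p̂ - p₀)/SE = (0.4 - 0.5)/0.023783 = -4.2047
Critical value: z_0.025 = ±1.960
p-value < 0.0001
Decision: reject H₀ at α = 0.05

Answer: z = -4.2047, reject H₀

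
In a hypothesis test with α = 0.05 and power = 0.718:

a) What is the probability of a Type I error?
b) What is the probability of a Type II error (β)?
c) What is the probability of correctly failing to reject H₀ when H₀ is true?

a) Type I error probability = α = 0.05
b) Power = P(reject H₀ | H₁ true) = 1 - β = 0.718, so Type II error probability = β = 1 - Power = 0.282
c) P(fail to reject H₀ | H₀ true) = 1 - α = 0.95

Answer: a) 0.05, b) 0.282, c) 0.95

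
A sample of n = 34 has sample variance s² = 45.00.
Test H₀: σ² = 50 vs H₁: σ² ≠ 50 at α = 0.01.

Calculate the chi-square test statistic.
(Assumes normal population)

df = n - 1 = 33
χ² = (n-1)s²/σ₀² = 33×45.00/50 = 29.7000
Critical values: χ²_{0.995,33} = 15.815, χ²_{0.005,33} = 57.648
Rejection region: χ² < 15.815 or χ² > 57.648
Decision: fail to reject H₀

Answer: χ² = 29.7000, fail to reject H₀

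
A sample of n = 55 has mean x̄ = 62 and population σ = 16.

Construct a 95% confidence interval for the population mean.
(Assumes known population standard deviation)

Confidence level: 95%, α = 0.05
z_0.025 = 1.960
SE = σ/√n = 16/√55 = 2.1574
Margin of error = 1.960 × 2.1574 = 4.2285
CI: x̄ ± margin = 62 ± 4.2285
CI: (57.7715, 66.2285)

Answer: (57.7715, 66.2285)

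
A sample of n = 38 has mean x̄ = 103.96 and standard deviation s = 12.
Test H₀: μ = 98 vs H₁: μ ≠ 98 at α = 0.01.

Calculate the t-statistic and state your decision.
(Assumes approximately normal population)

Answer: t = 3.0616, reject H₀

Derivation:
df = n - 1 = 37
SE = s/√n = 12/√38 = 1.9467
t = (x̄ - μ₀)/SE = (103.96 - 98)/1.9467 = 3.0616
Critical value: t_{0.005,37} = ±2.715
p-value ≈ 0.0041
Decision: reject H₀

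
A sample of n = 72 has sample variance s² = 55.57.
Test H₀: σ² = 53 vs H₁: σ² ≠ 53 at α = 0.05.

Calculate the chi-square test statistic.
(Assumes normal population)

Answer: χ² = 74.4428, fail to reject H₀

Derivation:
df = n - 1 = 71
χ² = (n-1)s²/σ₀² = 71×55.57/53 = 74.4428
Critical values: χ²_{0.975,71} = 49.592, χ²_{0.025,71} = 96.189
Rejection region: χ² < 49.592 or χ² > 96.189
Decision: fail to reject H₀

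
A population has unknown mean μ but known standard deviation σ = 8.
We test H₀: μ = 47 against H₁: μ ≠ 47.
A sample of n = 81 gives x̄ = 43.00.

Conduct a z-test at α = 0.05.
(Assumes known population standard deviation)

Standard error: SE = σ/√n = 8/√81 = 0.8889
z-statistic: z = (x̄ - μ₀)/SE = (43.00 - 47)/0.8889 = -4.4999
Critical value: ±1.960
p-value < 0.0001
Decision: reject H₀

Answer: z = -4.4999, reject H₀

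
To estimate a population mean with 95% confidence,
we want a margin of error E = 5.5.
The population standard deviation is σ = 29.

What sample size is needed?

z_0.025 = 1.960
n = (z×σ/E)² = (1.960×29/5.5)²
n = 106.8028
Round up: n = 107

Answer: n = 107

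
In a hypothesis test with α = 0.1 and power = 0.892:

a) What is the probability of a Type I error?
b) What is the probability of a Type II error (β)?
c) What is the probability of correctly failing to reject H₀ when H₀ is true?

Answer: a) 0.1, b) 0.108, c) 0.9

Derivation:
a) Type I error probability = α = 0.1
b) Power = P(reject H₀ | H₁ true) = 1 - β = 0.892, so Type II error probability = β = 1 - Power = 0.108
c) P(fail to reject H₀ | H₀ true) = 1 - α = 0.9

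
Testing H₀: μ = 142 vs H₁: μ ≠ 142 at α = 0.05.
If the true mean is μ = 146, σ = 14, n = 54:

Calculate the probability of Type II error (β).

SE = σ/√n = 14/√54 = 1.9052
Critical values: μ₀ ± z_0.025×SE = 142 ± 1.960×1.9052
Acceptance region: (138.2658, 145.7342)
Under H₁ (μ = 146): z_high = (145.7342 - 146)/1.9052 = -0.1395, z_low = (138.2658 - 146)/1.9052 = -4.0595
β = P(not reject | H₁) = Φ(-0.1395) - Φ(-4.0595) ≈ 0.4445

Answer: β ≈ 0.4445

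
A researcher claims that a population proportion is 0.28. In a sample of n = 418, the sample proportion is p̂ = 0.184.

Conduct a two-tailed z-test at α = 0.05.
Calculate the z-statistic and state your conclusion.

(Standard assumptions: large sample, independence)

H₀: p = 0.28, H₁: p ≠ 0.28
Standard error: SE = √(p₀(1-p₀)/n) = √(0.28×0.72/418) = 0.021961
z-statistic: z = (p̂ - p₀)/SE = (0.184 - 0.28)/0.021961 = -4.3714
Critical value: z_0.025 = ±1.960
p-value < 0.0001
Decision: reject H₀ at α = 0.05

Answer: z = -4.3714, reject H₀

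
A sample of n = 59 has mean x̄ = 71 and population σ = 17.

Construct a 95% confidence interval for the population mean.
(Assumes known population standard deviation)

Confidence level: 95%, α = 0.05
z_0.025 = 1.960
SE = σ/√n = 17/√59 = 2.2132
Margin of error = 1.960 × 2.2132 = 4.3379
CI: x̄ ± margin = 71 ± 4.3379
CI: (66.6621, 75.3379)

Answer: (66.6621, 75.3379)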